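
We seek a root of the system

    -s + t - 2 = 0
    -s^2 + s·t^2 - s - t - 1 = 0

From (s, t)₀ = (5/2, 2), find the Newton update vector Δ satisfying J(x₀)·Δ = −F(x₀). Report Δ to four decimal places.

At (5/2, 2): F = (-2.5000, -1.7500).
Jacobian J = [[-1, 1], [-2·s + t^2 - 1, 2·s·t - 1]].
At the point, J = [[-1.0000, 1.0000], [-2.0000, 9.0000]] (det J = -7.0000).
Solving J·Δ = −F gives Δ = (-2.9643, -0.4643).

(-2.9643, -0.4643)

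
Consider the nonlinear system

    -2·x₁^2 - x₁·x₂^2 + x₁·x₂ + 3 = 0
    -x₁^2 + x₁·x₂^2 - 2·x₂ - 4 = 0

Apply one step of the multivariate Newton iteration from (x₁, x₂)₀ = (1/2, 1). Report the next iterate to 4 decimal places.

(3.1875, -4.7500)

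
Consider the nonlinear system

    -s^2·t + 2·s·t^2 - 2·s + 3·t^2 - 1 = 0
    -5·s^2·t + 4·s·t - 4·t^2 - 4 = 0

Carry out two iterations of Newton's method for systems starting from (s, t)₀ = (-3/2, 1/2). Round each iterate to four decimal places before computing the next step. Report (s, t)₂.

(-0.4588, 0.5187)

At (-3/2, 1/2): F = (0.8750, -13.6250).
Jacobian J = [[-2·s·t + 2·t^2 - 2, -s^2 + 4·s·t + 6·t], [-10·s·t + 4·t, -5·s^2 + 4·s - 8·t]].
At the point, J = [[0.0000, -2.2500], [9.5000, -21.2500]] (det J = 21.3750).
Solving J·Δ = −F gives Δ = (2.3041, 0.3889).
Then the next iterate is (s, t)₁ = (0.8041, 0.8889).
Round to (0.8041, 0.8889) and repeat: F = (0.458196, -7.175226), J = [[-1.849243, 7.545881], [-3.592045, -7.127684]].
Δ = (-1.2629, -0.3702), so (s, t)₂ = (-0.4588, 0.5187).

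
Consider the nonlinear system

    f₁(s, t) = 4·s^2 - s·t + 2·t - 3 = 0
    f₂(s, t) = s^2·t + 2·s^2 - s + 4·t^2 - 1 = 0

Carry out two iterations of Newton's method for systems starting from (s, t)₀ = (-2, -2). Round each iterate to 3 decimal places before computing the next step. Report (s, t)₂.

(-0.891, 0.039)

At (-2, -2): F = (5.000, 17.000).
Jacobian J = [[8·s - t, -s + 2], [2·s·t + 4·s - 1, s^2 + 8·t]].
At the point, J = [[-14.000, 4.000], [-1.000, -12.000]] (det J = 172.000).
Solving J·Δ = −F gives Δ = (0.744, 1.355).
Then the next iterate is (s, t)₁ = (-1.256, -0.645).
Round to (-1.256, -0.645) and repeat: F = (1.21002, 4.05766), J = [[-9.403, 3.256], [-4.40376, -3.58246]].
Δ = (0.365, 0.684), so (s, t)₂ = (-0.891, 0.039).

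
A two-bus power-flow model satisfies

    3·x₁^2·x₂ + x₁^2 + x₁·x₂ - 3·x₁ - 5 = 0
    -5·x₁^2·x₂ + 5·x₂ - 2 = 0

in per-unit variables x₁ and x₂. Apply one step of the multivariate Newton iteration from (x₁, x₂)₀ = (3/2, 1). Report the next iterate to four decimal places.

At (3/2, 1): F = (1.0000, -8.2500).
Jacobian J = [[6·x₁·x₂ + 2·x₁ + x₂ - 3, 3·x₁^2 + x₁], [-10·x₁·x₂, -5·x₁^2 + 5]].
At the point, J = [[10.0000, 8.2500], [-15.0000, -6.2500]] (det J = 61.2500).
Solving J·Δ = −F gives Δ = (-1.0092, 1.1020).
Then the next iterate is (x₁, x₂)₁ = (0.4908, 2.1020).

(0.4908, 2.1020)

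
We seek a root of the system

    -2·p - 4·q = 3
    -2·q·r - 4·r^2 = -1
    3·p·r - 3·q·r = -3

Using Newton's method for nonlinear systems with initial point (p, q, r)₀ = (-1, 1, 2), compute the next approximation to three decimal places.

At (-1, 1, 2): F = (-5.000, -19.000, -9.000).
Jacobian J = [[-2, -4, 0], [0, -2·r, -2·q - 8·r], [3·r, -3·r, 3·p - 3·q]].
At the point, J = [[-2.000, -4.000, 0.000], [0.000, -4.000, -18.000], [6.000, -6.000, -6.000]] (det J = 600.000).
Solving J·Δ = −F gives Δ = (-0.380, -1.060, -0.820).
Then the next iterate is (p, q, r)₁ = (-1.380, -0.060, 1.180).

(-1.380, -0.060, 1.180)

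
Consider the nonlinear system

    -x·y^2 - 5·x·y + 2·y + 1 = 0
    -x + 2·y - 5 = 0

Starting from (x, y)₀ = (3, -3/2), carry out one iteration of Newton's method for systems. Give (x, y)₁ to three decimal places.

At (3, -3/2): F = (13.750, -11.000).
Jacobian J = [[-y^2 - 5·y, -2·x·y - 5·x + 2], [-1, 2]].
At the point, J = [[5.250, -4.000], [-1.000, 2.000]] (det J = 6.500).
Solving J·Δ = −F gives Δ = (2.538, 6.769).
Then the next iterate is (x, y)₁ = (5.538, 5.269).

(5.538, 5.269)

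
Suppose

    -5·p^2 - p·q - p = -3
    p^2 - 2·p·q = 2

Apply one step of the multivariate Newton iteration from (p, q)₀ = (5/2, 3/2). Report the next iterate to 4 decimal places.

At (5/2, 3/2): F = (-34.5000, -3.2500).
Jacobian J = [[-10·p - q - 1, -p], [2·p - 2·q, -2·p]].
At the point, J = [[-27.5000, -2.5000], [2.0000, -5.0000]] (det J = 142.5000).
Solving J·Δ = −F gives Δ = (-1.1535, -1.1114).
Then the next iterate is (p, q)₁ = (1.3465, 0.3886).

(1.3465, 0.3886)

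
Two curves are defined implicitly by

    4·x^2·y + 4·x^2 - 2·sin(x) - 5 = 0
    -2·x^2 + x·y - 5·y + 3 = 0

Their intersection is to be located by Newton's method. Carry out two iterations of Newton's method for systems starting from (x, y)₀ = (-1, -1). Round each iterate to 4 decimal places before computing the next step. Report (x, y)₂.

(-2.0683, -0.7315)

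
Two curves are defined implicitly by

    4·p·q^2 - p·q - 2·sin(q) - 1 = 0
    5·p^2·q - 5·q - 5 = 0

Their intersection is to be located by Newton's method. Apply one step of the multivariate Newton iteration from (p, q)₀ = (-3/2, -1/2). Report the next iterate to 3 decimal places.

(-0.540, -0.352)

At (-3/2, -1/2): F = (-2.29115, -8.125).
Jacobian J = [[4·q^2 - q, 8·p·q - p - 2·cos(q)], [10·p·q, 5·p^2 - 5]].
At the point, J = [[1.500, 5.74483], [7.500, 6.250]] (det J = -33.71126).
Solving J·Δ = −F gives Δ = (0.960, 0.148).
Then the next iterate is (p, q)₁ = (-0.540, -0.352).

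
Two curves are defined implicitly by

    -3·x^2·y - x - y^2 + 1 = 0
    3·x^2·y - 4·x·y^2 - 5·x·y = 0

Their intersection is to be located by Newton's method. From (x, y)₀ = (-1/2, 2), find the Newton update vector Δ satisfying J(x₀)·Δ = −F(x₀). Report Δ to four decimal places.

(0.2493, -0.5796)

At (-1/2, 2): F = (-4.0000, 14.5000).
Jacobian J = [[-6·x·y - 1, -3·x^2 - 2·y], [6·x·y - 4·y^2 - 5·y, 3·x^2 - 8·x·y - 5·x]].
At the point, J = [[5.0000, -4.7500], [-32.0000, 11.2500]] (det J = -95.7500).
Solving J·Δ = −F gives Δ = (0.2493, -0.5796).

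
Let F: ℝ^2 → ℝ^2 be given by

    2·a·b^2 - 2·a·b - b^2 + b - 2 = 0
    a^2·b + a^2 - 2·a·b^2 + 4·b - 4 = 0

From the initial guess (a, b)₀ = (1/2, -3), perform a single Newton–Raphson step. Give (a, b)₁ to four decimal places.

(0.5833, -0.3496)

At (1/2, -3): F = (-2.0000, -25.5000).
Jacobian J = [[2·b^2 - 2·b, 4·a·b - 2·a - 2·b + 1], [2·a·b + 2·a - 2·b^2, a^2 - 4·a·b + 4]].
At the point, J = [[24.0000, 0.0000], [-20.0000, 10.2500]] (det J = 246.0000).
Solving J·Δ = −F gives Δ = (0.0833, 2.6504).
Then the next iterate is (a, b)₁ = (0.5833, -0.3496).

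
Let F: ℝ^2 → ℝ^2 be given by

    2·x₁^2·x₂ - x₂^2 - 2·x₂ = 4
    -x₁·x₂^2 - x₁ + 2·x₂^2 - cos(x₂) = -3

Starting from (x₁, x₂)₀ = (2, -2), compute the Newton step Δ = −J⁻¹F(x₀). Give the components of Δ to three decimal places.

(-0.062, 1.900)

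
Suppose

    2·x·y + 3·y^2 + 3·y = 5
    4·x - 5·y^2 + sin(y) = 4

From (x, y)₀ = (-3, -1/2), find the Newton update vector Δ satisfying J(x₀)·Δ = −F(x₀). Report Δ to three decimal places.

At (-3, -1/2): F = (-2.750, -17.72943).
Jacobian J = [[2·y, 2·x + 6·y + 3], [4, -10·y + cos(y)]].
At the point, J = [[-1.000, -6.000], [4.000, 5.87758]] (det J = 18.12242).
Solving J·Δ = −F gives Δ = (6.762, -1.585).

(6.762, -1.585)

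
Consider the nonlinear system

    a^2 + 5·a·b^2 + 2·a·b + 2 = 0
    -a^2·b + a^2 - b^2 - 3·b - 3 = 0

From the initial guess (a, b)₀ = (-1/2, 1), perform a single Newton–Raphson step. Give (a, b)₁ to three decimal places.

(-1.625, -0.333)

At (-1/2, 1): F = (-1.250, -7.000).
Jacobian J = [[2·a + 5·b^2 + 2·b, 10·a·b + 2·a], [-2·a·b + 2·a, -a^2 - 2·b - 3]].
At the point, J = [[6.000, -6.000], [0.000, -5.250]] (det J = -31.500).
Solving J·Δ = −F gives Δ = (-1.125, -1.333).
Then the next iterate is (a, b)₁ = (-1.625, -0.333).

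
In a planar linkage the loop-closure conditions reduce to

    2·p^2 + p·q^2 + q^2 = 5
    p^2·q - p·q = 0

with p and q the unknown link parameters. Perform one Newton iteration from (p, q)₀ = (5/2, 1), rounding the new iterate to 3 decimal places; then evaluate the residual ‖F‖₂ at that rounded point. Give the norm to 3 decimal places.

2.281

At (5/2, 1): F = (11.000, 3.750).
Jacobian J = [[4·p + q^2, 2·p·q + 2·q], [2·p·q - q, p^2 - p]].
At the point, J = [[11.000, 7.000], [4.000, 3.750]] (det J = 13.250).
Solving J·Δ = −F gives Δ = (-1.132, 0.208).
Then the next iterate is (p, q)₁ = (1.368, 1.208).
Re-evaluating at (1.368, 1.208): F = (2.19839, 0.60814), so ‖F‖₂ = 2.281.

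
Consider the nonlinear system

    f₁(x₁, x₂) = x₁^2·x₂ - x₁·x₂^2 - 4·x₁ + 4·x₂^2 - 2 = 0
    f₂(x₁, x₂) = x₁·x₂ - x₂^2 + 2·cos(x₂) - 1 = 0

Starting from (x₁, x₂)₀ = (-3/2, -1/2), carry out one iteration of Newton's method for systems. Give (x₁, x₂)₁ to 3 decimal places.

At (-3/2, -1/2): F = (4.250, 1.25517).
Jacobian J = [[2·x₁·x₂ - x₂^2 - 4, x₁^2 - 2·x₁·x₂ + 8·x₂], [x₂, x₁ - 2·x₂ - 2·sin(x₂)]].
At the point, J = [[-2.750, -3.250], [-0.500, 0.45885]] (det J = -2.88684).
Solving J·Δ = −F gives Δ = (2.089, -0.460).
Then the next iterate is (x₁, x₂)₁ = (0.589, -0.960).

(0.589, -0.960)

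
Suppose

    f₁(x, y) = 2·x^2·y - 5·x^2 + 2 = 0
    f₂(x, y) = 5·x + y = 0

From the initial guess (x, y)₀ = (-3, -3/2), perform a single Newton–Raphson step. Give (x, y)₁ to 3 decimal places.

(2.405, -12.024)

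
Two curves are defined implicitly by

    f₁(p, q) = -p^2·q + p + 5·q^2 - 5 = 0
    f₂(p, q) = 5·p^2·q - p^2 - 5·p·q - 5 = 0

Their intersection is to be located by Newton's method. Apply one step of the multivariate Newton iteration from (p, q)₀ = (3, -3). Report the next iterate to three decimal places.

(2.244, -1.573)

At (3, -3): F = (70.000, -104.000).
Jacobian J = [[-2·p·q + 1, -p^2 + 10·q], [10·p·q - 2·p - 5·q, 5·p^2 - 5·p]].
At the point, J = [[19.000, -39.000], [-81.000, 30.000]] (det J = -2589.000).
Solving J·Δ = −F gives Δ = (-0.756, 1.427).
Then the next iterate is (p, q)₁ = (2.244, -1.573).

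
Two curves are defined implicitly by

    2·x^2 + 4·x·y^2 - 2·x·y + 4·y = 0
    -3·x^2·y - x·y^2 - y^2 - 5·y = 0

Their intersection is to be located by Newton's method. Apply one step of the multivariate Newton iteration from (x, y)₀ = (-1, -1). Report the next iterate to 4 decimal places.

(-0.4146, -0.5122)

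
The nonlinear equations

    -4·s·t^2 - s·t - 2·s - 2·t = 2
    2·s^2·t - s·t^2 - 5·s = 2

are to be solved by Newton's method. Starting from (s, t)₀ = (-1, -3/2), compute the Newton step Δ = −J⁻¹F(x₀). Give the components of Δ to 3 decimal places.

At (-1, -3/2): F = (10.500, 2.250).
Jacobian J = [[-4·t^2 - t - 2, -8·s·t - s - 2], [4·s·t - t^2 - 5, 2·s^2 - 2·s·t]].
At the point, J = [[-9.500, -13.000], [-1.250, -1.000]] (det J = -6.750).
Solving J·Δ = −F gives Δ = (2.778, -1.222).

(2.778, -1.222)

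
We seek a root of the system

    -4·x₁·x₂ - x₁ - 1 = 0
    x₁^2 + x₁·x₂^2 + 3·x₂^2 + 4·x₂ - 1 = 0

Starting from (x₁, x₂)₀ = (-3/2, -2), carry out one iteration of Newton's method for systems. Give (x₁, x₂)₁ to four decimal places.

(-0.1250, -1.6875)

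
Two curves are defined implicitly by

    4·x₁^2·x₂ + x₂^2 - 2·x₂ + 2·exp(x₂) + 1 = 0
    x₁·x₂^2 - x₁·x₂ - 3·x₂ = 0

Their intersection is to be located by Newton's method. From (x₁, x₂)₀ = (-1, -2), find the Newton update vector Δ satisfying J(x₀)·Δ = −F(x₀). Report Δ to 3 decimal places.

(-0.060, 0.180)

At (-1, -2): F = (1.27067, 0.000).
Jacobian J = [[8·x₁·x₂, 4·x₁^2 + 2·x₂ + 2·exp(x₂) - 2], [x₂^2 - x₂, 2·x₁·x₂ - x₁ - 3]].
At the point, J = [[16.000, -1.72933], [6.000, 2.000]] (det J = 42.37598).
Solving J·Δ = −F gives Δ = (-0.060, 0.180).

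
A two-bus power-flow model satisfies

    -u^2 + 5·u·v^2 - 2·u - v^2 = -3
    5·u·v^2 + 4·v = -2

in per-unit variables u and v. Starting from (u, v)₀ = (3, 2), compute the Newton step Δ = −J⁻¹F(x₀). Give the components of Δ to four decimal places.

(-3.1364, -0.1136)

At (3, 2): F = (44.0000, 70.0000).
Jacobian J = [[-2·u + 5·v^2 - 2, 10·u·v - 2·v], [5·v^2, 10·u·v + 4]].
At the point, J = [[12.0000, 56.0000], [20.0000, 64.0000]] (det J = -352.0000).
Solving J·Δ = −F gives Δ = (-3.1364, -0.1136).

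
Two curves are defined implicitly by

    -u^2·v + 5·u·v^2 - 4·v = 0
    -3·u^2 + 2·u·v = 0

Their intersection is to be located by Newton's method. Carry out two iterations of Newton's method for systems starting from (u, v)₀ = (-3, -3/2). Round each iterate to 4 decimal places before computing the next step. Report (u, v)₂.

(-1.0283, -1.0324)

At (-3, -3/2): F = (-14.2500, -18.0000).
Jacobian J = [[-2·u·v + 5·v^2, -u^2 + 10·u·v - 4], [-6·u + 2·v, 2·u]].
At the point, J = [[2.2500, 32.0000], [15.0000, -6.0000]] (det J = -493.5000).
Solving J·Δ = −F gives Δ = (1.3404, 0.3511).
Then the next iterate is (u, v)₁ = (-1.6596, -1.1489).
Round to (-1.6596, -1.1489) and repeat: F = (-3.193138, -4.449388), J = [[2.786427, 12.312872], [7.6598, -3.3192]].
Δ = (0.6313, 0.1165), so (u, v)₂ = (-1.0283, -1.0324).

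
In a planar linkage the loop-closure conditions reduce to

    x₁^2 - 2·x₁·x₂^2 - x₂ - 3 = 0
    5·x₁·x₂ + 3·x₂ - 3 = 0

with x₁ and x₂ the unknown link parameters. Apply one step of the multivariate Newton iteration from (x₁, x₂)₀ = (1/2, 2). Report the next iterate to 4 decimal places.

At (1/2, 2): F = (-8.7500, 8.0000).
Jacobian J = [[2·x₁ - 2·x₂^2, -4·x₁·x₂ - 1], [5·x₂, 5·x₁ + 3]].
At the point, J = [[-7.0000, -5.0000], [10.0000, 5.5000]] (det J = 11.5000).
Solving J·Δ = −F gives Δ = (0.7065, -2.7391).
Then the next iterate is (x₁, x₂)₁ = (1.2065, -0.7391).

(1.2065, -0.7391)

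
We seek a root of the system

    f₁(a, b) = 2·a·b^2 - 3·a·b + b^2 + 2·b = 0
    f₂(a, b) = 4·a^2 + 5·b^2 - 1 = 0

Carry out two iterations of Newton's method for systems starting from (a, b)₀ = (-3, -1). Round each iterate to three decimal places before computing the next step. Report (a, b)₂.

At (-3, -1): F = (-16.000, 40.000).
Jacobian J = [[2·b^2 - 3·b, 4·a·b - 3·a + 2·b + 2], [8·a, 10·b]].
At the point, J = [[5.000, 21.000], [-24.000, -10.000]] (det J = 454.000).
Solving J·Δ = −F gives Δ = (1.498, 0.405).
Then the next iterate is (a, b)₁ = (-1.502, -0.595).
Round to (-1.502, -0.595) and repeat: F = (-4.58054, 9.79414), J = [[2.49305, 8.89076], [-12.016, -5.950]].
Δ = (0.650, 0.333), so (a, b)₂ = (-0.852, -0.262).

(-0.852, -0.262)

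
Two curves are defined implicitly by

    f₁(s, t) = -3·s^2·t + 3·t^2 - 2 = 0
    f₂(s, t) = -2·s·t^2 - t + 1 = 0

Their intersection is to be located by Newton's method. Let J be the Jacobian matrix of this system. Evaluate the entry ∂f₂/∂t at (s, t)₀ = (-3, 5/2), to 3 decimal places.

∂f₂/∂t = -4·s·t - 1.
At (-3, 5/2) this is 29.000.

29.000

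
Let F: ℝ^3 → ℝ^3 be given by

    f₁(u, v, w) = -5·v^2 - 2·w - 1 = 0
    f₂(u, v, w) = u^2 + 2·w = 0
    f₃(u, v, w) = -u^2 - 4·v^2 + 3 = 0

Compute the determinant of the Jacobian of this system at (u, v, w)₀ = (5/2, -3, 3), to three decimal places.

J = [[0, -10·v, -2], [2·u, 0, 2], [-2·u, -8·v, 0]].
At the point, J = [[0.000, 30.000, -2.000], [5.000, 0.000, 2.000], [-5.000, 24.000, 0.000]].
det J = -540.000.

-540.000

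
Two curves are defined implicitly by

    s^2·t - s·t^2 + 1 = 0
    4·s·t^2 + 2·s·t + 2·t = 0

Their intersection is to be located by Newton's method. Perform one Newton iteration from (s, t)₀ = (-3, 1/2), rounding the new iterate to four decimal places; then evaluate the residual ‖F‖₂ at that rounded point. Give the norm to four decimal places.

At (-3, 1/2): F = (6.2500, -5.0000).
Jacobian J = [[2·s·t - t^2, s^2 - 2·s·t], [4·t^2 + 2·t, 8·s·t + 2·s + 2]].
At the point, J = [[-3.2500, 12.0000], [2.0000, -16.0000]] (det J = 28.0000).
Solving J·Δ = −F gives Δ = (1.4286, -0.1339).
Then the next iterate is (s, t)₁ = (-1.5714, 0.3661).
Re-evaluating at (-1.5714, 0.3661): F = (2.114623, -1.260833), so ‖F‖₂ = 2.4620.

2.4620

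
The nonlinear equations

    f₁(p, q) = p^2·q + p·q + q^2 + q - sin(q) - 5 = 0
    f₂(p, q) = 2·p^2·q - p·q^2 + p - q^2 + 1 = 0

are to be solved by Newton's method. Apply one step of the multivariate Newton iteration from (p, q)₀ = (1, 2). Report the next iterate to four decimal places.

(0.8671, 1.5559)

At (1, 2): F = (4.090703, -2.0000).
Jacobian J = [[2·p·q + q, p^2 + p + 2·q - cos(q) + 1], [4·p·q - q^2 + 1, 2·p^2 - 2·p·q - 2·q]].
At the point, J = [[6.0000, 7.416147], [5.0000, -6.0000]] (det J = -73.080734).
Solving J·Δ = −F gives Δ = (-0.1329, -0.4441).
Then the next iterate is (p, q)₁ = (0.8671, 1.5559).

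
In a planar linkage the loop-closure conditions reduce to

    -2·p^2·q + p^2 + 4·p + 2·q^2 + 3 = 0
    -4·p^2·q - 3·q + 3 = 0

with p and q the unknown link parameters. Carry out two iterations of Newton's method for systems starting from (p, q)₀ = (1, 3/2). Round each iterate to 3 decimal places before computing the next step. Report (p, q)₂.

(0.118, -1.119)

At (1, 3/2): F = (9.500, -7.500).
Jacobian J = [[-4·p·q + 2·p + 4, -2·p^2 + 4·q], [-8·p·q, -4·p^2 - 3]].
At the point, J = [[0.000, 4.000], [-12.000, -7.000]] (det J = 48.000).
Solving J·Δ = −F gives Δ = (0.760, -2.375).
Then the next iterate is (p, q)₁ = (1.760, -0.875).
Round to (1.760, -0.875) and repeat: F = (20.08965, 16.46660), J = [[13.680, -9.69520], [12.320, -15.39040]].
Δ = (-1.642, -0.244), so (p, q)₂ = (0.118, -1.119).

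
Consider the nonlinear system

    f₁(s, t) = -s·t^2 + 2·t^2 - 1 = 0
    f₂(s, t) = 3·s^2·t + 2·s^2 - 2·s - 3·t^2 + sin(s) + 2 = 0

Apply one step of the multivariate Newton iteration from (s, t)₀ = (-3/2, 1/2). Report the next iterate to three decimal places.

(-0.574, 0.602)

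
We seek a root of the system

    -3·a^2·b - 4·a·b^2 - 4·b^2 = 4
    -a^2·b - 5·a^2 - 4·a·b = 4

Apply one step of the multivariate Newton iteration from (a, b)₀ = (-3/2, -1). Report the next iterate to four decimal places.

(0.0127, -2.3874)

At (-3/2, -1): F = (4.7500, -19.0000).
Jacobian J = [[-6·a·b - 4·b^2, -3·a^2 - 8·a·b - 8·b], [-2·a·b - 10·a - 4·b, -a^2 - 4·a]].
At the point, J = [[-13.0000, -10.7500], [16.0000, 3.7500]] (det J = 123.2500).
Solving J·Δ = −F gives Δ = (1.5127, -1.3874).
Then the next iterate is (a, b)₁ = (0.0127, -2.3874).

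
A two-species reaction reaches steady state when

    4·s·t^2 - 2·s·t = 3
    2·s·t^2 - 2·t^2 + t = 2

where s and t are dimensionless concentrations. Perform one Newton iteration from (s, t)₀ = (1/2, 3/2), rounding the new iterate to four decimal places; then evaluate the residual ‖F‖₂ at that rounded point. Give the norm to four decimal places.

1.6098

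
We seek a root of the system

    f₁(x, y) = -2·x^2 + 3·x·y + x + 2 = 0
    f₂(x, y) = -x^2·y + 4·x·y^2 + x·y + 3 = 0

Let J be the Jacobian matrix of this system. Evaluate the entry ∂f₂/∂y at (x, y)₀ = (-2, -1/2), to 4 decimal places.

2.0000

∂f₂/∂y = -x^2 + 8·x·y + x.
At (-2, -1/2) this is 2.0000.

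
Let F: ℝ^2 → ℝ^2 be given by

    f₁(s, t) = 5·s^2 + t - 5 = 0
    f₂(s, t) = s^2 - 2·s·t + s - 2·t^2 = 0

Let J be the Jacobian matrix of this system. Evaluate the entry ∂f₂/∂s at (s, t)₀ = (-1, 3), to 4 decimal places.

-7.0000

∂f₂/∂s = 2·s - 2·t + 1.
At (-1, 3) this is -7.0000.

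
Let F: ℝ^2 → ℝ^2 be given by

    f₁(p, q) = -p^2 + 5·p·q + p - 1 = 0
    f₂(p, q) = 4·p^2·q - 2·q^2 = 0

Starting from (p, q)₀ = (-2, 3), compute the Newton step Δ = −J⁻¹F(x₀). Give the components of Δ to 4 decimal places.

(0.3800, -2.9400)

At (-2, 3): F = (-37.0000, 30.0000).
Jacobian J = [[-2·p + 5·q + 1, 5·p], [8·p·q, 4·p^2 - 4·q]].
At the point, J = [[20.0000, -10.0000], [-48.0000, 4.0000]] (det J = -400.0000).
Solving J·Δ = −F gives Δ = (0.3800, -2.9400).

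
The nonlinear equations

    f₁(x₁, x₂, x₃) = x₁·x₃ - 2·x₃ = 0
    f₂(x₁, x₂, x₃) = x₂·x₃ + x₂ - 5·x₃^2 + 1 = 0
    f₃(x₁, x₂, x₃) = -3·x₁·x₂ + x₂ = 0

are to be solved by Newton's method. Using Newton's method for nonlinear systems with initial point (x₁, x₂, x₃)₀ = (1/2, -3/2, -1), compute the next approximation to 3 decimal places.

At (1/2, -3/2, -1): F = (1.500, -4.000, 0.750).
Jacobian J = [[x₃, 0, x₁ - 2], [0, x₃ + 1, x₂ - 10·x₃], [-3·x₂, -3·x₁ + 1, 0]].
At the point, J = [[-1.000, 0.000, -1.500], [0.000, 0.000, 8.500], [4.500, -0.500, 0.000]] (det J = -4.250).
Solving J·Δ = −F gives Δ = (0.794, 8.647, 0.471).
Then the next iterate is (x₁, x₂, x₃)₁ = (1.294, 7.147, -0.529).

(1.294, 7.147, -0.529)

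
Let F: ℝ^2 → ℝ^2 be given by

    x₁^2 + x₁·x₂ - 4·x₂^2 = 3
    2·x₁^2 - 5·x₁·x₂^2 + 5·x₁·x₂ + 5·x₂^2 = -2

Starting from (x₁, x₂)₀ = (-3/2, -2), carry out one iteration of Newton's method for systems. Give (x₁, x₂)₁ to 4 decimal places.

(-1.1960, -0.9469)

At (-3/2, -2): F = (-13.7500, 71.5000).
Jacobian J = [[2·x₁ + x₂, x₁ - 8·x₂], [4·x₁ - 5·x₂^2 + 5·x₂, -10·x₁·x₂ + 5·x₁ + 10·x₂]].
At the point, J = [[-5.0000, 14.5000], [-36.0000, -57.5000]] (det J = 809.5000).
Solving J·Δ = −F gives Δ = (0.3040, 1.0531).
Then the next iterate is (x₁, x₂)₁ = (-1.1960, -0.9469).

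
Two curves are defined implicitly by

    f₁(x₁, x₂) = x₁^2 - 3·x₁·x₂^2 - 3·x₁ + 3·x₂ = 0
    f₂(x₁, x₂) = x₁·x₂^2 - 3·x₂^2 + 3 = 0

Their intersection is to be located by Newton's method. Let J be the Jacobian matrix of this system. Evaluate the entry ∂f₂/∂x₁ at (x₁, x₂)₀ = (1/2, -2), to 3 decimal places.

4.000

∂f₂/∂x₁ = x₂^2.
At (1/2, -2) this is 4.000.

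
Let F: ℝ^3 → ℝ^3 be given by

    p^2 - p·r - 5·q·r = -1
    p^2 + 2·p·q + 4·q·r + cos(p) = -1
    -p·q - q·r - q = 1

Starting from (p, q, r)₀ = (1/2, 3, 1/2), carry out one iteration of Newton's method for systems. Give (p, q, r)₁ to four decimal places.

(0.0640, 0.1033, 0.5338)

At (1/2, 3, 1/2): F = (-6.5000, 11.127583, -7.0000).
Jacobian J = [[2·p - r, -5·r, -p - 5·q], [2·p + 2·q - sin(p), 2·p + 4·r, 4·q], [-q, -p - r - 1, -q]].
At the point, J = [[0.5000, -2.5000, -15.5000], [6.520574, 3.0000, 12.0000], [-3.0000, -2.0000, -3.0000]] (det J = 111.233500).
Solving J·Δ = −F gives Δ = (-0.4360, -2.8967, 0.0338).
Then the next iterate is (p, q, r)₁ = (0.0640, 0.1033, 0.5338).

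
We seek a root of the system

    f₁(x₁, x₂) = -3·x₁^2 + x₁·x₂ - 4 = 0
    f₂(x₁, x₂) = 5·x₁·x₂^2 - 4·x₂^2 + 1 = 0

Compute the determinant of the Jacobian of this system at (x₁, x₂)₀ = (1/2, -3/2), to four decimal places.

J = [[-6·x₁ + x₂, x₁], [5·x₂^2, 10·x₁·x₂ - 8·x₂]].
At the point, J = [[-4.5000, 0.5000], [11.2500, 4.5000]].
det J = -25.8750.

-25.8750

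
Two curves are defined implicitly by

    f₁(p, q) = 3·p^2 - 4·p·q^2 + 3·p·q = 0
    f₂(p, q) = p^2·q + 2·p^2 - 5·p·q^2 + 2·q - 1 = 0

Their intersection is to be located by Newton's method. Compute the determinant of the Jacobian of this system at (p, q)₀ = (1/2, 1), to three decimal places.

-10.500

J = [[6·p - 4·q^2 + 3·q, -8·p·q + 3·p], [2·p·q + 4·p - 5·q^2, p^2 - 10·p·q + 2]].
At the point, J = [[2.000, -2.500], [-2.000, -2.750]].
det J = -10.500.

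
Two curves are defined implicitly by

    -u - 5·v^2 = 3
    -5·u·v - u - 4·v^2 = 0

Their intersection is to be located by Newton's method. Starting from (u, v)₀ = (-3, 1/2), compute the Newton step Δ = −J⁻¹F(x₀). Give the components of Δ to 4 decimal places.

At (-3, 1/2): F = (-1.2500, 9.5000).
Jacobian J = [[-1, -10·v], [-5·v - 1, -5·u - 8·v]].
At the point, J = [[-1.0000, -5.0000], [-3.5000, 11.0000]] (det J = -28.5000).
Solving J·Δ = −F gives Δ = (1.1842, -0.4868).

(1.1842, -0.4868)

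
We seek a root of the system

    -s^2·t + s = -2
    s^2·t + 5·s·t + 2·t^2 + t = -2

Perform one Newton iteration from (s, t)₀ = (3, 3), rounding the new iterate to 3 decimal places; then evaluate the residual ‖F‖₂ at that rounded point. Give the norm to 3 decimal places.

10.880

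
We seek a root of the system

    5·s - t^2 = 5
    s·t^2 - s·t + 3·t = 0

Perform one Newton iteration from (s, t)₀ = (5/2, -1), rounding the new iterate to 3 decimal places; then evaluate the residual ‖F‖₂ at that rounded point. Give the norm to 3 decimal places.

At (5/2, -1): F = (6.500, 2.000).
Jacobian J = [[5, -2·t], [t^2 - t, 2·s·t - s + 3]].
At the point, J = [[5.000, 2.000], [2.000, -4.500]] (det J = -26.500).
Solving J·Δ = −F gives Δ = (-1.255, -0.113).
Then the next iterate is (s, t)₁ = (1.245, -1.113).
Re-evaluating at (1.245, -1.113): F = (-0.01377, -0.41105), so ‖F‖₂ = 0.411.

0.411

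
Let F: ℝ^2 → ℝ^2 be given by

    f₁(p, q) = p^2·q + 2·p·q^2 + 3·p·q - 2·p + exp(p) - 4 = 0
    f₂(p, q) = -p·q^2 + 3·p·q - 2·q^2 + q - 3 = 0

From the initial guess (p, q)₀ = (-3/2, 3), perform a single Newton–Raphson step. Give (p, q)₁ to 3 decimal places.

At (-3/2, 3): F = (-34.52687, -18.000).
Jacobian J = [[2·p·q + 2·q^2 + 3·q + exp(p) - 2, p^2 + 4·p·q + 3·p], [-q^2 + 3·q, -2·p·q + 3·p - 4·q + 1]].
At the point, J = [[16.22313, -20.250], [0.000, -6.500]] (det J = -105.45035).
Solving J·Δ = −F gives Δ = (-1.328, -2.769).
Then the next iterate is (p, q)₁ = (-2.828, 0.231).

(-2.828, 0.231)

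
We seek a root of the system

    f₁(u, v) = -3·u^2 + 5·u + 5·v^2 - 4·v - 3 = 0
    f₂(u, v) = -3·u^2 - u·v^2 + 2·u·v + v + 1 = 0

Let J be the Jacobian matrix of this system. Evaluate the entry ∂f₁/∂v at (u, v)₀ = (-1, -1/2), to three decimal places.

∂f₁/∂v = 10·v - 4.
At (-1, -1/2) this is -9.000.

-9.000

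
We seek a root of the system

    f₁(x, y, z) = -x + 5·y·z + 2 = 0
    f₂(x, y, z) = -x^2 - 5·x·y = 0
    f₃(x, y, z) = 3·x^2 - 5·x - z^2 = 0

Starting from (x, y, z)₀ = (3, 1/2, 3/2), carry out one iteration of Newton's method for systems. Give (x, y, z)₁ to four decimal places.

(2.5299, -0.3336, 2.7127)

At (3, 1/2, 3/2): F = (2.7500, -16.5000, 9.7500).
Jacobian J = [[-1, 5·z, 5·y], [-2·x - 5·y, -5·x, 0], [6·x - 5, 0, -2·z]].
At the point, J = [[-1.0000, 7.5000, 2.5000], [-8.5000, -15.0000, 0.0000], [13.0000, 0.0000, -3.0000]] (det J = 251.2500).
Solving J·Δ = −F gives Δ = (-0.4701, -0.8336, 1.2127).
Then the next iterate is (x, y, z)₁ = (2.5299, -0.3336, 2.7127).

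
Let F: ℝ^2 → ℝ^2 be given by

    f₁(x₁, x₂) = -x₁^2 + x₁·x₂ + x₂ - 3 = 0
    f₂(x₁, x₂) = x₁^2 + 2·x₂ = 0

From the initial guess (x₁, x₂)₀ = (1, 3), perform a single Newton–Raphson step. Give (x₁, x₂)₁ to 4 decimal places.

(-4.0000, 4.5000)

At (1, 3): F = (2.0000, 7.0000).
Jacobian J = [[-2·x₁ + x₂, x₁ + 1], [2·x₁, 2]].
At the point, J = [[1.0000, 2.0000], [2.0000, 2.0000]] (det J = -2.0000).
Solving J·Δ = −F gives Δ = (-5.0000, 1.5000).
Then the next iterate is (x₁, x₂)₁ = (-4.0000, 4.5000).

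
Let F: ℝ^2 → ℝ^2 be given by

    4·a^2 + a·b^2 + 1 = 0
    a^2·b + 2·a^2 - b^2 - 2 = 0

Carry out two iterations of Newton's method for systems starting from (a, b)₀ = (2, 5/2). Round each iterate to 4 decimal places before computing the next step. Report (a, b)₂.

(1.0410, -1.2958)

At (2, 5/2): F = (29.5000, 9.7500).
Jacobian J = [[8·a + b^2, 2·a·b], [2·a·b + 4·a, a^2 - 2·b]].
At the point, J = [[22.2500, 10.0000], [18.0000, -1.0000]] (det J = -202.2500).
Solving J·Δ = −F gives Δ = (-0.6279, -1.5528).
Then the next iterate is (a, b)₁ = (1.3721, 0.9472).
Round to (1.3721, 0.9472) and repeat: F = (9.761665, 2.651383), J = [[11.873988, 2.599306], [8.087706, -0.011742]].
Δ = (-0.3311, -2.2430), so (a, b)₂ = (1.0410, -1.2958).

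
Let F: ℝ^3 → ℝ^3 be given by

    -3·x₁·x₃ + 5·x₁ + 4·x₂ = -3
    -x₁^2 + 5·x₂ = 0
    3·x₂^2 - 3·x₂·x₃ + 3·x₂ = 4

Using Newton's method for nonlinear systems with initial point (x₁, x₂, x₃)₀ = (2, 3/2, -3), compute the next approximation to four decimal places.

At (2, 3/2, -3): F = (37.0000, 3.5000, 20.7500).
Jacobian J = [[-3·x₃ + 5, 4, -3·x₁], [-2·x₁, 5, 0], [0, 6·x₂ - 3·x₃ + 3, -3·x₂]].
At the point, J = [[14.0000, 4.0000, -6.0000], [-4.0000, 5.0000, 0.0000], [0.0000, 21.0000, -4.5000]] (det J = 117.0000).
Solving J·Δ = −F gives Δ = (5.0256, 3.3205, 20.1068).
Then the next iterate is (x₁, x₂, x₃)₁ = (7.0256, 4.8205, 17.1068).

(7.0256, 4.8205, 17.1068)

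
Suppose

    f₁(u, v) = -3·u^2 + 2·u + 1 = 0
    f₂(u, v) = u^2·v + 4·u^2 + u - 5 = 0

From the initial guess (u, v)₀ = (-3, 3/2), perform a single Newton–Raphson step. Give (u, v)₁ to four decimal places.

At (-3, 3/2): F = (-32.0000, 41.5000).
Jacobian J = [[-6·u + 2, 0], [2·u·v + 8·u + 1, u^2]].
At the point, J = [[20.0000, 0.0000], [-32.0000, 9.0000]] (det J = 180.0000).
Solving J·Δ = −F gives Δ = (1.6000, 1.0778).
Then the next iterate is (u, v)₁ = (-1.4000, 2.5778).

(-1.4000, 2.5778)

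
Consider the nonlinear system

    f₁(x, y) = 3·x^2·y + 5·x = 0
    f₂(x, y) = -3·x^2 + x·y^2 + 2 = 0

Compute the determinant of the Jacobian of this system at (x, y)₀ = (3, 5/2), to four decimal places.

1067.2500

J = [[6·x·y + 5, 3·x^2], [-6·x + y^2, 2·x·y]].
At the point, J = [[50.0000, 27.0000], [-11.7500, 15.0000]].
det J = 1067.2500.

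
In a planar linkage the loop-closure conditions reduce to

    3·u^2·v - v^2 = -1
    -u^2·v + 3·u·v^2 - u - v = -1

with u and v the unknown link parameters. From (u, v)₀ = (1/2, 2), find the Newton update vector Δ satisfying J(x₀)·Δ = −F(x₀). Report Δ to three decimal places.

(-0.102, -0.649)

At (1/2, 2): F = (-1.500, 4.000).
Jacobian J = [[6·u·v, 3·u^2 - 2·v], [-2·u·v + 3·v^2 - 1, -u^2 + 6·u·v - 1]].
At the point, J = [[6.000, -3.250], [9.000, 4.750]] (det J = 57.750).
Solving J·Δ = −F gives Δ = (-0.102, -0.649).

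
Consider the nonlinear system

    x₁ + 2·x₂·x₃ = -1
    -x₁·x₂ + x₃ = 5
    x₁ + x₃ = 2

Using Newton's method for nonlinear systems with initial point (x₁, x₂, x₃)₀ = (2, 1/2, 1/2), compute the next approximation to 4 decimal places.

At (2, 1/2, 1/2): F = (3.5000, -5.5000, 0.5000).
Jacobian J = [[1, 2·x₃, 2·x₂], [-x₂, -x₁, 1], [1, 0, 1]].
At the point, J = [[1.0000, 1.0000, 1.0000], [-0.5000, -2.0000, 1.0000], [1.0000, 0.0000, 1.0000]] (det J = 1.5000).
Solving J·Δ = −F gives Δ = (0.0000, -3.0000, -0.5000).
Then the next iterate is (x₁, x₂, x₃)₁ = (2.0000, -2.5000, 0.0000).

(2.0000, -2.5000, 0.0000)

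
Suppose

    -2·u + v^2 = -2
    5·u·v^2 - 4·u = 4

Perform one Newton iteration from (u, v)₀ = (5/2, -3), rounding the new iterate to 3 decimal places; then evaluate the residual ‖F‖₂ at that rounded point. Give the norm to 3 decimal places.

25.384

At (5/2, -3): F = (6.000, 98.500).
Jacobian J = [[-2, 2·v], [5·v^2 - 4, 10·u·v]].
At the point, J = [[-2.000, -6.000], [41.000, -75.000]] (det J = 396.000).
Solving J·Δ = −F gives Δ = (-0.356, 1.119).
Then the next iterate is (u, v)₁ = (2.144, -1.881).
Re-evaluating at (2.144, -1.881): F = (1.25016, 25.35309), so ‖F‖₂ = 25.384.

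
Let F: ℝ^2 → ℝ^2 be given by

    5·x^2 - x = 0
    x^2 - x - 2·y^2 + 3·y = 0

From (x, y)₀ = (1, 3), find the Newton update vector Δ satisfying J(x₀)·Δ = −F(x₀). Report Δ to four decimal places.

(-0.4444, -1.0494)

At (1, 3): F = (4.0000, -9.0000).
Jacobian J = [[10·x - 1, 0], [2·x - 1, -4·y + 3]].
At the point, J = [[9.0000, 0.0000], [1.0000, -9.0000]] (det J = -81.0000).
Solving J·Δ = −F gives Δ = (-0.4444, -1.0494).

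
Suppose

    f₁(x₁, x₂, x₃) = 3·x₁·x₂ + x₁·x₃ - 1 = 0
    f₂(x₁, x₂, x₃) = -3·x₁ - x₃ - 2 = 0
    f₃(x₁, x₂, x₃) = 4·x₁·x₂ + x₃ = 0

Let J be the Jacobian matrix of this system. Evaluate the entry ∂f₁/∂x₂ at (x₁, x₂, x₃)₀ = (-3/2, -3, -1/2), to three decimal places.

∂f₁/∂x₂ = 3·x₁.
At (-3/2, -3, -1/2) this is -4.500.

-4.500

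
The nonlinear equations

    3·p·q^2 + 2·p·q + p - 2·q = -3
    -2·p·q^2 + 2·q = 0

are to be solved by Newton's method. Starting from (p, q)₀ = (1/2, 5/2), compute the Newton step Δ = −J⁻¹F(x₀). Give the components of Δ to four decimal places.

(3.2857, -14.1071)

At (1/2, 5/2): F = (10.3750, -1.2500).
Jacobian J = [[3·q^2 + 2·q + 1, 6·p·q + 2·p - 2], [-2·q^2, -4·p·q + 2]].
At the point, J = [[24.7500, 6.5000], [-12.5000, -3.0000]] (det J = 7.0000).
Solving J·Δ = −F gives Δ = (3.2857, -14.1071).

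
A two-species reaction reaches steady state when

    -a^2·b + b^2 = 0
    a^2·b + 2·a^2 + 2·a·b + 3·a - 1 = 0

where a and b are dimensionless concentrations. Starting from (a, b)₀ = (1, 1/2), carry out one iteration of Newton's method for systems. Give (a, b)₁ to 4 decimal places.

At (1, 1/2): F = (-0.2500, 5.5000).
Jacobian J = [[-2·a·b, -a^2 + 2·b], [2·a·b + 4·a + 2·b + 3, a^2 + 2·a]].
At the point, J = [[-1.0000, 0.0000], [9.0000, 3.0000]] (det J = -3.0000).
Solving J·Δ = −F gives Δ = (-0.2500, -1.0833).
Then the next iterate is (a, b)₁ = (0.7500, -0.5833).

(0.7500, -0.5833)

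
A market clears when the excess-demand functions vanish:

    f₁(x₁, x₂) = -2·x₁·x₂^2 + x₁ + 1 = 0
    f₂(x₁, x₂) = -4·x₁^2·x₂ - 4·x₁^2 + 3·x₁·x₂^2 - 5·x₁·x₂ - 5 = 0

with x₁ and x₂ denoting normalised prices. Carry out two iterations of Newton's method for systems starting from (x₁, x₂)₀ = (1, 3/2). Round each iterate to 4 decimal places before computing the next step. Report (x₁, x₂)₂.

At (1, 3/2): F = (-2.5000, -15.7500).
Jacobian J = [[-2·x₂^2 + 1, -4·x₁·x₂], [-8·x₁·x₂ - 8·x₁ + 3·x₂^2 - 5·x₂, -4·x₁^2 + 6·x₁·x₂ - 5·x₁]].
At the point, J = [[-3.5000, -6.0000], [-20.7500, 0.0000]] (det J = -124.5000).
Solving J·Δ = −F gives Δ = (-0.7590, 0.0261).
Then the next iterate is (x₁, x₂)₁ = (0.2410, 1.5261).
Round to (0.2410, 1.5261) and repeat: F = (0.118431, -5.741971), J = [[-3.657962, -1.471160], [-5.513877, 0.769417]].
Δ = (-0.7648, 1.9821), so (x₁, x₂)₂ = (-0.5238, 3.5082).

(-0.5238, 3.5082)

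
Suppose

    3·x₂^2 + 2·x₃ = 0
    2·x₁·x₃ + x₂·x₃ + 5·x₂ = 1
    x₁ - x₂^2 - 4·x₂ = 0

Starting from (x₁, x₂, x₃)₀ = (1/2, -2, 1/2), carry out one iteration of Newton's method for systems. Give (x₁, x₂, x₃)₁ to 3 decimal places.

(-4.000, -21.000, -120.000)

At (1/2, -2, 1/2): F = (13.000, -11.500, 4.500).
Jacobian J = [[0, 6·x₂, 2], [2·x₃, x₃ + 5, 2·x₁ + x₂], [1, -2·x₂ - 4, 0]].
At the point, J = [[0.000, -12.000, 2.000], [1.000, 5.500, -1.000], [1.000, 0.000, 0.000]] (det J = 1.000).
Solving J·Δ = −F gives Δ = (-4.500, -19.000, -120.500).
Then the next iterate is (x₁, x₂, x₃)₁ = (-4.000, -21.000, -120.000).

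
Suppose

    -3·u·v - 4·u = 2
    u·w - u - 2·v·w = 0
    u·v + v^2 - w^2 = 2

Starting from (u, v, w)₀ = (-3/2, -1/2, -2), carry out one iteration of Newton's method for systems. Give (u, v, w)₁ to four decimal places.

At (-3/2, -1/2, -2): F = (1.7500, 2.5000, -5.0000).
Jacobian J = [[-3·v - 4, -3·u, 0], [w - 1, -2·w, u - 2·v], [v, u + 2·v, -2·w]].
At the point, J = [[-2.5000, 4.5000, 0.0000], [-3.0000, 4.0000, -0.5000], [-0.5000, -2.5000, 4.0000]] (det J = 18.2500).
Solving J·Δ = −F gives Δ = (0.4349, -0.1473, 1.2123).
Then the next iterate is (u, v, w)₁ = (-1.0651, -0.6473, -0.7877).

(-1.0651, -0.6473, -0.7877)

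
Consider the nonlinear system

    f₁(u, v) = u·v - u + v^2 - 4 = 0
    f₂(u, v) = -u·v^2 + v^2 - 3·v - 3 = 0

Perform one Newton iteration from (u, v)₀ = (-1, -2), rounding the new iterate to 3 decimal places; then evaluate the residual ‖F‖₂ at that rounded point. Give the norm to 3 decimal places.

1.304

At (-1, -2): F = (3.000, 11.000).
Jacobian J = [[v - 1, u + 2·v], [-v^2, -2·u·v + 2·v - 3]].
At the point, J = [[-3.000, -5.000], [-4.000, -11.000]] (det J = 13.000).
Solving J·Δ = −F gives Δ = (-1.692, 1.615).
Then the next iterate is (u, v)₁ = (-2.692, -0.385).
Re-evaluating at (-2.692, -0.385): F = (-0.12335, -1.29775), so ‖F‖₂ = 1.304.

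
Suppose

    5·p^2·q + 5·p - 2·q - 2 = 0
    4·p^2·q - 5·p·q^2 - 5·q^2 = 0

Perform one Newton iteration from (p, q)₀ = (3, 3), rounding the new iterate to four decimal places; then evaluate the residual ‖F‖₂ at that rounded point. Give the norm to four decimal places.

At (3, 3): F = (142.0000, -72.0000).
Jacobian J = [[10·p·q + 5, 5·p^2 - 2], [8·p·q - 5·q^2, 4·p^2 - 10·p·q - 10·q]].
At the point, J = [[95.0000, 43.0000], [27.0000, -84.0000]] (det J = -9141.0000).
Solving J·Δ = −F gives Δ = (-0.9662, -1.1677).
Then the next iterate is (p, q)₁ = (2.0338, 1.8323).
Re-evaluating at (2.0338, 1.8323): F = (42.399501, -20.611156), so ‖F‖₂ = 47.1438.

47.1438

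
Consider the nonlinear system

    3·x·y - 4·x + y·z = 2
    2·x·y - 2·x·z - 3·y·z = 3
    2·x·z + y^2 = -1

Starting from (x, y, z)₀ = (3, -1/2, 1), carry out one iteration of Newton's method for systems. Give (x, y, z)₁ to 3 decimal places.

At (3, -1/2, 1): F = (-19.000, -10.500, 7.250).
Jacobian J = [[3·y - 4, 3·x + z, y], [2·y - 2·z, 2·x - 3·z, -2·x - 3·y], [2·z, 2·y, 2·x]].
At the point, J = [[-5.500, 10.000, -0.500], [-3.000, 3.000, -4.500], [2.000, -1.000, 6.000]] (det J = 17.250).
Solving J·Δ = −F gives Δ = (-3.065, 0.207, -0.152).
Then the next iterate is (x, y, z)₁ = (-0.065, -0.293, 0.848).

(-0.065, -0.293, 0.848)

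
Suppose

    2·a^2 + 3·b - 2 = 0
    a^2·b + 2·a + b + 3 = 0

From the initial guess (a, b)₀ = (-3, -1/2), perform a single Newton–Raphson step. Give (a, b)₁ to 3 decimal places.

(-1.748, -0.326)

At (-3, -1/2): F = (14.500, -8.000).
Jacobian J = [[4·a, 3], [2·a·b + 2, a^2 + 1]].
At the point, J = [[-12.000, 3.000], [5.000, 10.000]] (det J = -135.000).
Solving J·Δ = −F gives Δ = (1.252, 0.174).
Then the next iterate is (a, b)₁ = (-1.748, -0.326).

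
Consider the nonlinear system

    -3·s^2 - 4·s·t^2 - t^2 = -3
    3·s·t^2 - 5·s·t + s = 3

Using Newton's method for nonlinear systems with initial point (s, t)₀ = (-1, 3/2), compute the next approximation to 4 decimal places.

At (-1, 3/2): F = (6.7500, -3.2500).
Jacobian J = [[-6·s - 4·t^2, -8·s·t - 2·t], [3·t^2 - 5·t + 1, 6·s·t - 5·s]].
At the point, J = [[-3.0000, 9.0000], [0.2500, -4.0000]] (det J = 9.7500).
Solving J·Δ = −F gives Δ = (-0.2308, -0.8269).
Then the next iterate is (s, t)₁ = (-1.2308, 0.6731).

(-1.2308, 0.6731)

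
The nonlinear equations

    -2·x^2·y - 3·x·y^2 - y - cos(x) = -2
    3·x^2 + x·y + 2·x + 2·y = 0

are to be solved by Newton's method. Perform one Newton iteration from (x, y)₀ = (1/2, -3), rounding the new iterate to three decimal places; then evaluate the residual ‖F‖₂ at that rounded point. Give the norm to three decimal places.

1.680

At (1/2, -3): F = (-7.87758, -5.750).
Jacobian J = [[-4·x·y - 3·y^2 + sin(x), -2·x^2 - 6·x·y - 1], [6·x + y + 2, x + 2]].
At the point, J = [[-20.52057, 7.500], [2.000, 2.500]] (det J = -66.30144).
Solving J·Δ = −F gives Δ = (0.353, 2.017).
Then the next iterate is (x, y)₁ = (0.853, -0.983).
Re-evaluating at (0.853, -0.983): F = (1.28302, 1.08433), so ‖F‖₂ = 1.680.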